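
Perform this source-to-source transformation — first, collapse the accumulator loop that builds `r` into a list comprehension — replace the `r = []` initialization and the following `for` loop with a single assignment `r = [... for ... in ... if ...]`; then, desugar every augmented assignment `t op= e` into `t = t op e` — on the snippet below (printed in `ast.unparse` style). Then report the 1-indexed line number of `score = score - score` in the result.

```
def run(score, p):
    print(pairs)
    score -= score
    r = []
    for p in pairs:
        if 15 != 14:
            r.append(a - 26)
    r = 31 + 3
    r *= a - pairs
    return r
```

Transformed code:
def run(score, p):
    print(pairs)
    score = score - score
    r = [a - 26 for p in pairs if 15 != 14]
    r = 31 + 3
    r = r * (a - pairs)
    return r

3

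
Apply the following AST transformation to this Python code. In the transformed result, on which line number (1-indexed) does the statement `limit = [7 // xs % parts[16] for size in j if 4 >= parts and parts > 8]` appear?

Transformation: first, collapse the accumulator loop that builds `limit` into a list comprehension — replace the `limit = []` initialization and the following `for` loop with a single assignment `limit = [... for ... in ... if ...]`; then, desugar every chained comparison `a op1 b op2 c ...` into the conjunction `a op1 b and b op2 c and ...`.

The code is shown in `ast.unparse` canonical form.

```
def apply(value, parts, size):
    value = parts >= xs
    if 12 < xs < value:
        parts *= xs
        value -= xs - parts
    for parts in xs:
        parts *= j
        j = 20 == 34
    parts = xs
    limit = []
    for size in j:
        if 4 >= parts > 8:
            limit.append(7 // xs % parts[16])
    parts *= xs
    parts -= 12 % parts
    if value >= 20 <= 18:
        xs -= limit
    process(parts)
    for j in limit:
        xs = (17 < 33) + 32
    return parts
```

Transformed code:
def apply(value, parts, size):
    value = parts >= xs
    if 12 < xs and xs < value:
        parts *= xs
        value -= xs - parts
    for parts in xs:
        parts *= j
        j = 20 == 34
    parts = xs
    limit = [7 // xs % parts[16] for size in j if 4 >= parts and parts > 8]
    parts *= xs
    parts -= 12 % parts
    if value >= 20 and 20 <= 18:
        xs -= limit
    process(parts)
    for j in limit:
        xs = (17 < 33) + 32
    return parts

10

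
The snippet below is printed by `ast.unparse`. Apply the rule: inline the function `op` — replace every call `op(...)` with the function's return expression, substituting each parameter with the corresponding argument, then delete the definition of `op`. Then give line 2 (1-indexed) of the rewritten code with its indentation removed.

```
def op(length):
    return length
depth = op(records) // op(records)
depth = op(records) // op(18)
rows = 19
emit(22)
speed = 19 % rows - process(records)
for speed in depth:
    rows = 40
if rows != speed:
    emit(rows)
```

depth = records // 18

Transformed code:
depth = records // records
depth = records // 18
rows = 19
emit(22)
speed = 19 % rows - process(records)
for speed in depth:
    rows = 40
if rows != speed:
    emit(rows)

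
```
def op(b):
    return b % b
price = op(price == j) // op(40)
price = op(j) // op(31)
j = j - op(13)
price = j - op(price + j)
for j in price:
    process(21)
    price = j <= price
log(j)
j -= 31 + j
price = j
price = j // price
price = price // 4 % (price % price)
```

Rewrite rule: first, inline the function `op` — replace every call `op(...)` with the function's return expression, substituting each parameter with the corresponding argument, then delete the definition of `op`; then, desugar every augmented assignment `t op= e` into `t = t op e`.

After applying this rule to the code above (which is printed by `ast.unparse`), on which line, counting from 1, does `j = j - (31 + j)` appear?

Transformed code:
price = (price == j) % (price == j) // (40 % 40)
price = j % j // (31 % 31)
j = j - 13 % 13
price = j - (price + j) % (price + j)
for j in price:
    process(21)
    price = j <= price
log(j)
j = j - (31 + j)
price = j
price = j // price
price = price // 4 % (price % price)

9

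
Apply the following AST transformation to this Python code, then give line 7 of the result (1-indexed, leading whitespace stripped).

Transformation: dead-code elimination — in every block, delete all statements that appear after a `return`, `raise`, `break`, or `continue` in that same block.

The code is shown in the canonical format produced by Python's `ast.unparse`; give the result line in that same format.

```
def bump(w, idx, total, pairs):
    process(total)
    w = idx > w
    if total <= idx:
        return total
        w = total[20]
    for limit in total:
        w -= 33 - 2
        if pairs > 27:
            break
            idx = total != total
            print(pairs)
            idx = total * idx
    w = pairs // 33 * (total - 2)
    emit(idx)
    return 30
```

Transformed code:
def bump(w, idx, total, pairs):
    process(total)
    w = idx > w
    if total <= idx:
        return total
    for limit in total:
        w -= 33 - 2
        if pairs > 27:
            break
    w = pairs // 33 * (total - 2)
    emit(idx)
    return 30

w -= 33 - 2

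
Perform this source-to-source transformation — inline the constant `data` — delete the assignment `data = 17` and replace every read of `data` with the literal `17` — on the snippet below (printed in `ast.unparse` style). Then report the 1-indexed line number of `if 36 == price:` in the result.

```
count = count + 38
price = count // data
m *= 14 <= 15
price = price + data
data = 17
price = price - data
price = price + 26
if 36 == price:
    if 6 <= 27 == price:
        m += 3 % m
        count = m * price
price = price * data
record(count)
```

Transformed code:
count = count + 38
price = count // 17
m *= 14 <= 15
price = price + 17
price = price - 17
price = price + 26
if 36 == price:
    if 6 <= 27 == price:
        m += 3 % m
        count = m * price
price = price * 17
record(count)

7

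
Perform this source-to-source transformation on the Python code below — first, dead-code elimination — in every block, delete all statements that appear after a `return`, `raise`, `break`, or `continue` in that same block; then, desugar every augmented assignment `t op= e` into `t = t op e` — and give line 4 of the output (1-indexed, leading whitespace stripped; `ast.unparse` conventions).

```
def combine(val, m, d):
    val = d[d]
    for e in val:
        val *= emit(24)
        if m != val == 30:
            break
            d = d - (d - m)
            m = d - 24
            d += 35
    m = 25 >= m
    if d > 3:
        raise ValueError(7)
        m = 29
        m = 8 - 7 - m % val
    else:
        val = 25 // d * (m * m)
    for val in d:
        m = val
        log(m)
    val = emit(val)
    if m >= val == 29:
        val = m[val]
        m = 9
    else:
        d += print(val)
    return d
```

Transformed code:
def combine(val, m, d):
    val = d[d]
    for e in val:
        val = val * emit(24)
        if m != val == 30:
            break
    m = 25 >= m
    if d > 3:
        raise ValueError(7)
    else:
        val = 25 // d * (m * m)
    for val in d:
        m = val
        log(m)
    val = emit(val)
    if m >= val == 29:
        val = m[val]
        m = 9
    else:
        d = d + print(val)
    return d

val = val * emit(24)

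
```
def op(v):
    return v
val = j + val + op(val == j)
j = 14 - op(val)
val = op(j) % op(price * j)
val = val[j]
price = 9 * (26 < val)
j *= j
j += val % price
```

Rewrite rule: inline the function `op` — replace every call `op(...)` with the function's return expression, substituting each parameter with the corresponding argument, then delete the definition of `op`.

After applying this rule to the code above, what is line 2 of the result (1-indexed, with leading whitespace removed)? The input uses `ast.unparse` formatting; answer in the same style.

Transformed code:
val = j + val + (val == j)
j = 14 - val
val = j % (price * j)
val = val[j]
price = 9 * (26 < val)
j *= j
j += val % price

j = 14 - val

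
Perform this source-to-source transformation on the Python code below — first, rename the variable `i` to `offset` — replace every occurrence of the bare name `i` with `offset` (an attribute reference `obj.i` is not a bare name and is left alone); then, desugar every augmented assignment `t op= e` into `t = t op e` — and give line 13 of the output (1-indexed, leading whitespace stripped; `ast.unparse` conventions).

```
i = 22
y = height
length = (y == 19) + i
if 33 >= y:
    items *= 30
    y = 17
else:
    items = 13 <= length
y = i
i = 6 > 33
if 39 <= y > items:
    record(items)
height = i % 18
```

height = offset % 18

Transformed code:
offset = 22
y = height
length = (y == 19) + offset
if 33 >= y:
    items = items * 30
    y = 17
else:
    items = 13 <= length
y = offset
offset = 6 > 33
if 39 <= y > items:
    record(items)
height = offset % 18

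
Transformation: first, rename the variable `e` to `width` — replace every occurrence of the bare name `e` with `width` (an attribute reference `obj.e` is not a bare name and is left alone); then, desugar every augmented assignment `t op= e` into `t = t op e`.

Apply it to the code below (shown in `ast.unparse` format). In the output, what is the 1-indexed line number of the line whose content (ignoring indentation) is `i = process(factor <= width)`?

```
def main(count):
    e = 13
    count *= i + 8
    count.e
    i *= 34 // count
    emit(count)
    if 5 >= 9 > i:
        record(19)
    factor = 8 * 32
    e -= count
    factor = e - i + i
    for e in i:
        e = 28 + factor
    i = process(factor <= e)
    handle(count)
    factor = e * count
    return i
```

14

Transformed code:
def main(count):
    width = 13
    count = count * (i + 8)
    count.e
    i = i * (34 // count)
    emit(count)
    if 5 >= 9 > i:
        record(19)
    factor = 8 * 32
    width = width - count
    factor = width - i + i
    for width in i:
        width = 28 + factor
    i = process(factor <= width)
    handle(count)
    factor = width * count
    return i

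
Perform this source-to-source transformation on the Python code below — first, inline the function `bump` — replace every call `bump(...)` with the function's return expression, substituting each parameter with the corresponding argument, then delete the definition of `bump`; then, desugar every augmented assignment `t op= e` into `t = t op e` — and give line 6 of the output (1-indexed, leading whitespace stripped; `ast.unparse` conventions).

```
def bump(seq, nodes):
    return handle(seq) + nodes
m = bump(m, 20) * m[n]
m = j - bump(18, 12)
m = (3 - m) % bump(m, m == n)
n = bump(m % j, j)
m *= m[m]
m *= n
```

m = m * n

Transformed code:
m = (handle(m) + 20) * m[n]
m = j - (handle(18) + 12)
m = (3 - m) % (handle(m) + (m == n))
n = handle(m % j) + j
m = m * m[m]
m = m * n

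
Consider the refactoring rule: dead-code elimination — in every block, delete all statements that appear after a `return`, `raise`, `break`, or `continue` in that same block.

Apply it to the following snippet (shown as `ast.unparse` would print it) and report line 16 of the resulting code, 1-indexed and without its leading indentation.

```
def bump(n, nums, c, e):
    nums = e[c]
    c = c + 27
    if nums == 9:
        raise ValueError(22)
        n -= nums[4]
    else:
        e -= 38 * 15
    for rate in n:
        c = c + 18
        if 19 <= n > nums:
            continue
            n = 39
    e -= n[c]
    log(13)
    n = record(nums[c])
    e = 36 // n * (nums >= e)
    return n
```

Transformed code:
def bump(n, nums, c, e):
    nums = e[c]
    c = c + 27
    if nums == 9:
        raise ValueError(22)
    else:
        e -= 38 * 15
    for rate in n:
        c = c + 18
        if 19 <= n > nums:
            continue
    e -= n[c]
    log(13)
    n = record(nums[c])
    e = 36 // n * (nums >= e)
    return n

return n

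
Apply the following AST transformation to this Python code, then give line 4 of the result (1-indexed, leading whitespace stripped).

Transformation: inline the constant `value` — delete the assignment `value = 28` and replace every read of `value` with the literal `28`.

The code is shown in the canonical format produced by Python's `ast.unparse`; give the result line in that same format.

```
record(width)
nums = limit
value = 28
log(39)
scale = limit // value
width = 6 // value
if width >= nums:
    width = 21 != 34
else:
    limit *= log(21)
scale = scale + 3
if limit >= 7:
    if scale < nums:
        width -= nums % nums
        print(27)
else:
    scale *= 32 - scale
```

Transformed code:
record(width)
nums = limit
log(39)
scale = limit // 28
width = 6 // 28
if width >= nums:
    width = 21 != 34
else:
    limit *= log(21)
scale = scale + 3
if limit >= 7:
    if scale < nums:
        width -= nums % nums
        print(27)
else:
    scale *= 32 - scale

scale = limit // 28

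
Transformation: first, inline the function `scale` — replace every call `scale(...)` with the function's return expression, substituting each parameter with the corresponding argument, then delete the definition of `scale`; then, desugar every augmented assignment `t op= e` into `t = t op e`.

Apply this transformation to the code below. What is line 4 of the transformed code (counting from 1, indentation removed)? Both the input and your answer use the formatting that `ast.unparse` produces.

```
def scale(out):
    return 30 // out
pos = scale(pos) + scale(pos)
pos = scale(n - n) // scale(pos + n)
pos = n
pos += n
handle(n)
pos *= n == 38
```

pos = pos + n

Transformed code:
pos = 30 // pos + 30 // pos
pos = 30 // (n - n) // (30 // (pos + n))
pos = n
pos = pos + n
handle(n)
pos = pos * (n == 38)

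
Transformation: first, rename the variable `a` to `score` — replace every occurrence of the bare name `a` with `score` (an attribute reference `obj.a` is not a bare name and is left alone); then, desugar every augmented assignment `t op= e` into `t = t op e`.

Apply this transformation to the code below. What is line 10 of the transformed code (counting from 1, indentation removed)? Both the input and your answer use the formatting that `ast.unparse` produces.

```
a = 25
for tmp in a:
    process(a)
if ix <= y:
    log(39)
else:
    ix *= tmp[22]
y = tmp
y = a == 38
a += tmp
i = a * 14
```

score = score + tmp

Transformed code:
score = 25
for tmp in score:
    process(score)
if ix <= y:
    log(39)
else:
    ix = ix * tmp[22]
y = tmp
y = score == 38
score = score + tmp
i = score * 14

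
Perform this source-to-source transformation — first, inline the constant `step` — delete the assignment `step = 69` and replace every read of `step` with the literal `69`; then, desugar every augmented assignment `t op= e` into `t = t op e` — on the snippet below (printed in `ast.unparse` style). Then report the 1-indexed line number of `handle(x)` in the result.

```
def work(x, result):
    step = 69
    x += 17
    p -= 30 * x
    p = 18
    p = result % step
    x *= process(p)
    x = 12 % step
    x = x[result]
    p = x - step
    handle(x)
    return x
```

Transformed code:
def work(x, result):
    x = x + 17
    p = p - 30 * x
    p = 18
    p = result % 69
    x = x * process(p)
    x = 12 % 69
    x = x[result]
    p = x - 69
    handle(x)
    return x

10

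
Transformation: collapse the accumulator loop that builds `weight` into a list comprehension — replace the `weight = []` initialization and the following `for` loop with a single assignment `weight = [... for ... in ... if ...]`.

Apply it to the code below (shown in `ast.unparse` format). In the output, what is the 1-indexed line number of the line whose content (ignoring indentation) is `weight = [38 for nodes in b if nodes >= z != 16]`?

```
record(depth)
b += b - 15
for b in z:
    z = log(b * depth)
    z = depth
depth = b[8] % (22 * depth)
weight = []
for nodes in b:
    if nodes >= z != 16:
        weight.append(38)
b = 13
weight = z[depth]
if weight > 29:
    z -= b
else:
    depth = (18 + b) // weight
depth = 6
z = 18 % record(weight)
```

7

Transformed code:
record(depth)
b += b - 15
for b in z:
    z = log(b * depth)
    z = depth
depth = b[8] % (22 * depth)
weight = [38 for nodes in b if nodes >= z != 16]
b = 13
weight = z[depth]
if weight > 29:
    z -= b
else:
    depth = (18 + b) // weight
depth = 6
z = 18 % record(weight)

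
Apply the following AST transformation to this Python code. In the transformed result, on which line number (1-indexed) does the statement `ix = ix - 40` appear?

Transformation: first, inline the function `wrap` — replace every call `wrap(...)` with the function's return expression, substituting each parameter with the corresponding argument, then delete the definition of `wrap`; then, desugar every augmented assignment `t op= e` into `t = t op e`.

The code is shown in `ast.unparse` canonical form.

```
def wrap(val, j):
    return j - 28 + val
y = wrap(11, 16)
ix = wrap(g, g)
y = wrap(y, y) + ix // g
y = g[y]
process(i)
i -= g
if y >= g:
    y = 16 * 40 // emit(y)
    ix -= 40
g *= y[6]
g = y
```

9

Transformed code:
y = 16 - 28 + 11
ix = g - 28 + g
y = y - 28 + y + ix // g
y = g[y]
process(i)
i = i - g
if y >= g:
    y = 16 * 40 // emit(y)
    ix = ix - 40
g = g * y[6]
g = y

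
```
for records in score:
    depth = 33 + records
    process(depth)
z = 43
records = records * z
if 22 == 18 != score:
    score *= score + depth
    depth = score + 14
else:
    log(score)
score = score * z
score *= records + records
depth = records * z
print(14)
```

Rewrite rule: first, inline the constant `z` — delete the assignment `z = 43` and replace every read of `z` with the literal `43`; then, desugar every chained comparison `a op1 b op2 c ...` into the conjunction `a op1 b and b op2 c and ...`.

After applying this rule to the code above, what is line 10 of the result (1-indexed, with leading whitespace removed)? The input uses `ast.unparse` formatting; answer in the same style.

Transformed code:
for records in score:
    depth = 33 + records
    process(depth)
records = records * 43
if 22 == 18 and 18 != score:
    score *= score + depth
    depth = score + 14
else:
    log(score)
score = score * 43
score *= records + records
depth = records * 43
print(14)

score = score * 43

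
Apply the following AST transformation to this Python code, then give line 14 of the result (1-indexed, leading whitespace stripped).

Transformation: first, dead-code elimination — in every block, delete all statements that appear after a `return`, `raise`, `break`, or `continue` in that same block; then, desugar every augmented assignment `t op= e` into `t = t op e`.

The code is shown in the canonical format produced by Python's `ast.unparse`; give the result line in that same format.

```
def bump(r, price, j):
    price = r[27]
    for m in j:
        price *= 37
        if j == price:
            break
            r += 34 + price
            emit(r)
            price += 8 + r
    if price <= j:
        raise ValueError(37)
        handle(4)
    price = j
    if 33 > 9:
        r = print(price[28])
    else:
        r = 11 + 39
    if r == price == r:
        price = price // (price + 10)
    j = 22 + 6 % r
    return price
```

Transformed code:
def bump(r, price, j):
    price = r[27]
    for m in j:
        price = price * 37
        if j == price:
            break
    if price <= j:
        raise ValueError(37)
    price = j
    if 33 > 9:
        r = print(price[28])
    else:
        r = 11 + 39
    if r == price == r:
        price = price // (price + 10)
    j = 22 + 6 % r
    return price

if r == price == r:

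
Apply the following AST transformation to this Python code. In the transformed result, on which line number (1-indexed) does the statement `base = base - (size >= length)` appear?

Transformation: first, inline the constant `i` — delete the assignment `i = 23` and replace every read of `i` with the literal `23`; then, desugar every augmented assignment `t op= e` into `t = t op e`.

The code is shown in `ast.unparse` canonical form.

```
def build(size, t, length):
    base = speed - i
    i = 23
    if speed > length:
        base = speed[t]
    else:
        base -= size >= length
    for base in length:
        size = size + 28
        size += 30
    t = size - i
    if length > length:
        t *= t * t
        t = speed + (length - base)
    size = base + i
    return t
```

Transformed code:
def build(size, t, length):
    base = speed - 23
    if speed > length:
        base = speed[t]
    else:
        base = base - (size >= length)
    for base in length:
        size = size + 28
        size = size + 30
    t = size - 23
    if length > length:
        t = t * (t * t)
        t = speed + (length - base)
    size = base + 23
    return t

6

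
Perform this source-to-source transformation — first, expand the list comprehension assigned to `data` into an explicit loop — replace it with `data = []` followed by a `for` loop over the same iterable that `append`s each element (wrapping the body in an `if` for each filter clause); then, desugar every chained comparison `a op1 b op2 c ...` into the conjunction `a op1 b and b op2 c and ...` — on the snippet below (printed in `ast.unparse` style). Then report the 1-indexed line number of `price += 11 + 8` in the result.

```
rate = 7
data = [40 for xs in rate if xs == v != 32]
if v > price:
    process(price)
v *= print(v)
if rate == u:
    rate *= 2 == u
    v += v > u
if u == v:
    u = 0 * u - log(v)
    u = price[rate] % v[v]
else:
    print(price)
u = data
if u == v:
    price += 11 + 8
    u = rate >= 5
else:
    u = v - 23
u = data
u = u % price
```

Transformed code:
rate = 7
data = []
for xs in rate:
    if xs == v and v != 32:
        data.append(40)
if v > price:
    process(price)
v *= print(v)
if rate == u:
    rate *= 2 == u
    v += v > u
if u == v:
    u = 0 * u - log(v)
    u = price[rate] % v[v]
else:
    print(price)
u = data
if u == v:
    price += 11 + 8
    u = rate >= 5
else:
    u = v - 23
u = data
u = u % price

19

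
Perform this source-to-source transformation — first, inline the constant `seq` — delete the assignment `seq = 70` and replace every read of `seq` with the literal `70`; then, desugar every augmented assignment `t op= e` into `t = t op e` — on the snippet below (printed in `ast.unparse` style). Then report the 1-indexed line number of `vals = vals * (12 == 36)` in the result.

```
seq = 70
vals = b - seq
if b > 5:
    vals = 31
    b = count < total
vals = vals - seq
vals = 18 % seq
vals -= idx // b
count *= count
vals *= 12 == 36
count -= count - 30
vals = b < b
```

9

Transformed code:
vals = b - 70
if b > 5:
    vals = 31
    b = count < total
vals = vals - 70
vals = 18 % 70
vals = vals - idx // b
count = count * count
vals = vals * (12 == 36)
count = count - (count - 30)
vals = b < b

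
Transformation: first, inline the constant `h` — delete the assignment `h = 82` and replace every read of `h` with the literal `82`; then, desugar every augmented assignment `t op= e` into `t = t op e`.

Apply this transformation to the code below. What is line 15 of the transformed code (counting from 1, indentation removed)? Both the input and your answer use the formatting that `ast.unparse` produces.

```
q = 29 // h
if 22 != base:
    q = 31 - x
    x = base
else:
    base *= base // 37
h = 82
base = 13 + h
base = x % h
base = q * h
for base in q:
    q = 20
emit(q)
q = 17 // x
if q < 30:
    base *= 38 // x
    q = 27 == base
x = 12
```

base = base * (38 // x)

Transformed code:
q = 29 // 82
if 22 != base:
    q = 31 - x
    x = base
else:
    base = base * (base // 37)
base = 13 + 82
base = x % 82
base = q * 82
for base in q:
    q = 20
emit(q)
q = 17 // x
if q < 30:
    base = base * (38 // x)
    q = 27 == base
x = 12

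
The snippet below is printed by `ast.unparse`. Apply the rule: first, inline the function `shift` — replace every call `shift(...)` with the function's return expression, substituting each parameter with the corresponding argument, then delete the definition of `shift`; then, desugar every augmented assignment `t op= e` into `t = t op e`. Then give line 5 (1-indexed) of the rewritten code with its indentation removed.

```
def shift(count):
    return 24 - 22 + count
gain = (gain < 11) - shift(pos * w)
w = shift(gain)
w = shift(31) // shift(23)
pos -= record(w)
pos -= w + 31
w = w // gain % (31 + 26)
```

pos = pos - (w + 31)

Transformed code:
gain = (gain < 11) - (24 - 22 + pos * w)
w = 24 - 22 + gain
w = (24 - 22 + 31) // (24 - 22 + 23)
pos = pos - record(w)
pos = pos - (w + 31)
w = w // gain % (31 + 26)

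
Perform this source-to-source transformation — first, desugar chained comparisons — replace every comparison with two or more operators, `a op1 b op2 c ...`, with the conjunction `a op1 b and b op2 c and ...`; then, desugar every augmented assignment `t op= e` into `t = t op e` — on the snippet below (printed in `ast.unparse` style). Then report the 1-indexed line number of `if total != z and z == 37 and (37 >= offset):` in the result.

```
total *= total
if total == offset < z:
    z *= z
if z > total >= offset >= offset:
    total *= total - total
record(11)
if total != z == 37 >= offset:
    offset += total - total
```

Transformed code:
total = total * total
if total == offset and offset < z:
    z = z * z
if z > total and total >= offset and (offset >= offset):
    total = total * (total - total)
record(11)
if total != z and z == 37 and (37 >= offset):
    offset = offset + (total - total)

7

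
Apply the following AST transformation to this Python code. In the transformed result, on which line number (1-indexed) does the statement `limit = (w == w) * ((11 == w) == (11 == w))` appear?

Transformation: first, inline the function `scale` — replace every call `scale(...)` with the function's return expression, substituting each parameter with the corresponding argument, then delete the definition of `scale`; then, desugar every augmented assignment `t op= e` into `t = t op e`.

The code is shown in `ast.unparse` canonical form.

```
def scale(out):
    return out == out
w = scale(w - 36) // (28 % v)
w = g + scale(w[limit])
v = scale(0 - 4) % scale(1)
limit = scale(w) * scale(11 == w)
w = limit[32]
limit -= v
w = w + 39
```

4

Transformed code:
w = (w - 36 == w - 36) // (28 % v)
w = g + (w[limit] == w[limit])
v = (0 - 4 == 0 - 4) % (1 == 1)
limit = (w == w) * ((11 == w) == (11 == w))
w = limit[32]
limit = limit - v
w = w + 39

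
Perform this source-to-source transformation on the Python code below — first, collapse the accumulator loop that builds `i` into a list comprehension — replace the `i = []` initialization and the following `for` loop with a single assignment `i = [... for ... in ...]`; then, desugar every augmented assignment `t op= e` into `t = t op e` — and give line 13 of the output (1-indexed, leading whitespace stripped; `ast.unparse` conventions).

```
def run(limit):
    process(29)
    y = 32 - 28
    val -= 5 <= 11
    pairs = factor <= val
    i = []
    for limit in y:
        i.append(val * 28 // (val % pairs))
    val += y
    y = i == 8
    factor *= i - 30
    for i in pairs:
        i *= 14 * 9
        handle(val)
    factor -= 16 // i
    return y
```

Transformed code:
def run(limit):
    process(29)
    y = 32 - 28
    val = val - (5 <= 11)
    pairs = factor <= val
    i = [val * 28 // (val % pairs) for limit in y]
    val = val + y
    y = i == 8
    factor = factor * (i - 30)
    for i in pairs:
        i = i * (14 * 9)
        handle(val)
    factor = factor - 16 // i
    return y

factor = factor - 16 // i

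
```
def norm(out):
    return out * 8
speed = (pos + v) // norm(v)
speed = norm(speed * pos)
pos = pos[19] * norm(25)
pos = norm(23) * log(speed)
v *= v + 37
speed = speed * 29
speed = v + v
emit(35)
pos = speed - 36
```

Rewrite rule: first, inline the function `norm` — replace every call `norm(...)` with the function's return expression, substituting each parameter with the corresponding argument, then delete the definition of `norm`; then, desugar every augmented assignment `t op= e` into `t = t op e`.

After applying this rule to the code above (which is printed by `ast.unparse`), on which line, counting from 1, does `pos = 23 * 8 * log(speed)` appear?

Transformed code:
speed = (pos + v) // (v * 8)
speed = speed * pos * 8
pos = pos[19] * (25 * 8)
pos = 23 * 8 * log(speed)
v = v * (v + 37)
speed = speed * 29
speed = v + v
emit(35)
pos = speed - 36

4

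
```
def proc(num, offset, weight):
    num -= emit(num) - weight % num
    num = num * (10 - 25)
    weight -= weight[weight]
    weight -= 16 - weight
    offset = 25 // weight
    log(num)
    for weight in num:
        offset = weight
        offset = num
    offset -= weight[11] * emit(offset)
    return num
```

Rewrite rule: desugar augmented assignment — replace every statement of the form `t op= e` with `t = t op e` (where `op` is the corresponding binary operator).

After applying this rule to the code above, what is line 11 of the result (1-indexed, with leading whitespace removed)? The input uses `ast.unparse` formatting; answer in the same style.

Transformed code:
def proc(num, offset, weight):
    num = num - (emit(num) - weight % num)
    num = num * (10 - 25)
    weight = weight - weight[weight]
    weight = weight - (16 - weight)
    offset = 25 // weight
    log(num)
    for weight in num:
        offset = weight
        offset = num
    offset = offset - weight[11] * emit(offset)
    return num

offset = offset - weight[11] * emit(offset)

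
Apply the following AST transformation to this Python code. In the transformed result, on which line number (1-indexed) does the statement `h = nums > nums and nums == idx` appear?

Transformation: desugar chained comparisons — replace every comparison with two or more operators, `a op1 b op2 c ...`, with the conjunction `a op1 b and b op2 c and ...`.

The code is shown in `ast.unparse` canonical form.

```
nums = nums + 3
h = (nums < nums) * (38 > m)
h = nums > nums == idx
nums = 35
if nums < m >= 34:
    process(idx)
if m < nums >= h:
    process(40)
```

Transformed code:
nums = nums + 3
h = (nums < nums) * (38 > m)
h = nums > nums and nums == idx
nums = 35
if nums < m and m >= 34:
    process(idx)
if m < nums and nums >= h:
    process(40)

3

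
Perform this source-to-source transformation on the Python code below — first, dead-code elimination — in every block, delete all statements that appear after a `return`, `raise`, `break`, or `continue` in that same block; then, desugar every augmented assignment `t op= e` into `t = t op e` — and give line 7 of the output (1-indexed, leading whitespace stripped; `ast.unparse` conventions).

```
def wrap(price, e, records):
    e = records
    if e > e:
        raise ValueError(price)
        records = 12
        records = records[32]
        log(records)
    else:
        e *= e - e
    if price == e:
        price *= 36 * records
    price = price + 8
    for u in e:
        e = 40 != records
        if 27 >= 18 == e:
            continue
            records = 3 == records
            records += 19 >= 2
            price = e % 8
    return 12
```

if price == e:

Transformed code:
def wrap(price, e, records):
    e = records
    if e > e:
        raise ValueError(price)
    else:
        e = e * (e - e)
    if price == e:
        price = price * (36 * records)
    price = price + 8
    for u in e:
        e = 40 != records
        if 27 >= 18 == e:
            continue
    return 12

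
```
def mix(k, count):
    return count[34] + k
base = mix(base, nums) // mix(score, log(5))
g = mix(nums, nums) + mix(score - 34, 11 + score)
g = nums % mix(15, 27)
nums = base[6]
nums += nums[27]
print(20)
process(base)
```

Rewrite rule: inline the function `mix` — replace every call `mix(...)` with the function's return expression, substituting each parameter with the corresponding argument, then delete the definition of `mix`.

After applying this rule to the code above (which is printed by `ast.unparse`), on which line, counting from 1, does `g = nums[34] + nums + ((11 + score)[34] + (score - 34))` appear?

Transformed code:
base = (nums[34] + base) // (log(5)[34] + score)
g = nums[34] + nums + ((11 + score)[34] + (score - 34))
g = nums % (27[34] + 15)
nums = base[6]
nums += nums[27]
print(20)
process(base)

2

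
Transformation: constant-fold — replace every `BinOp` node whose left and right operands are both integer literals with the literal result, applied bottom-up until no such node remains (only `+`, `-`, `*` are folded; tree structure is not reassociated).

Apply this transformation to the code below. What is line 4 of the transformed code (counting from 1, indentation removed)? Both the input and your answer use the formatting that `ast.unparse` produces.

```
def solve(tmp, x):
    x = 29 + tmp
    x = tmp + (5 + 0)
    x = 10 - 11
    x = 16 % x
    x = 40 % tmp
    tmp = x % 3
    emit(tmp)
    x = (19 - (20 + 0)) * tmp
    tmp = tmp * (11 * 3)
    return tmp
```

Transformed code:
def solve(tmp, x):
    x = 29 + tmp
    x = tmp + 5
    x = -1
    x = 16 % x
    x = 40 % tmp
    tmp = x % 3
    emit(tmp)
    x = -1 * tmp
    tmp = tmp * 33
    return tmp

x = -1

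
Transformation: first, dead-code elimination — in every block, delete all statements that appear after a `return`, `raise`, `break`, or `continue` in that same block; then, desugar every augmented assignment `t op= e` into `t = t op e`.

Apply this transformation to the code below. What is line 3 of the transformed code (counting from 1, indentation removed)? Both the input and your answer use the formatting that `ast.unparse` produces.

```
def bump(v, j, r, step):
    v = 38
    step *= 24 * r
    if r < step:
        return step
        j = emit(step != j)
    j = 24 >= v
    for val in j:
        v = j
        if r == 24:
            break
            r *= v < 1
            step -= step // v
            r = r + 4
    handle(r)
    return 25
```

Transformed code:
def bump(v, j, r, step):
    v = 38
    step = step * (24 * r)
    if r < step:
        return step
    j = 24 >= v
    for val in j:
        v = j
        if r == 24:
            break
    handle(r)
    return 25

step = step * (24 * r)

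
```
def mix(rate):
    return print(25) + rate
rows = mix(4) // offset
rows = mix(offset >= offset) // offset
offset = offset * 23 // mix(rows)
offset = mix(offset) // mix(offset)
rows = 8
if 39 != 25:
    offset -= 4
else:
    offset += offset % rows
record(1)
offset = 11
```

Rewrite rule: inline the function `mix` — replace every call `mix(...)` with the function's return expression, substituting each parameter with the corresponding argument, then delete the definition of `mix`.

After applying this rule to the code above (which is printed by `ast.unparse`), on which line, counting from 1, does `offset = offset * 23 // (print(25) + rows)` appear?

3

Transformed code:
rows = (print(25) + 4) // offset
rows = (print(25) + (offset >= offset)) // offset
offset = offset * 23 // (print(25) + rows)
offset = (print(25) + offset) // (print(25) + offset)
rows = 8
if 39 != 25:
    offset -= 4
else:
    offset += offset % rows
record(1)
offset = 11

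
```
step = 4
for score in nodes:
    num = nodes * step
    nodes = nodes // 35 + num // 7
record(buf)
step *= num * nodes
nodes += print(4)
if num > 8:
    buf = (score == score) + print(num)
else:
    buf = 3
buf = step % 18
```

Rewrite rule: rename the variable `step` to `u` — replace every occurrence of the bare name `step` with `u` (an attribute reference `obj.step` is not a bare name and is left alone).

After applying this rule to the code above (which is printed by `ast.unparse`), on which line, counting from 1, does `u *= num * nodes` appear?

6

Transformed code:
u = 4
for score in nodes:
    num = nodes * u
    nodes = nodes // 35 + num // 7
record(buf)
u *= num * nodes
nodes += print(4)
if num > 8:
    buf = (score == score) + print(num)
else:
    buf = 3
buf = u % 18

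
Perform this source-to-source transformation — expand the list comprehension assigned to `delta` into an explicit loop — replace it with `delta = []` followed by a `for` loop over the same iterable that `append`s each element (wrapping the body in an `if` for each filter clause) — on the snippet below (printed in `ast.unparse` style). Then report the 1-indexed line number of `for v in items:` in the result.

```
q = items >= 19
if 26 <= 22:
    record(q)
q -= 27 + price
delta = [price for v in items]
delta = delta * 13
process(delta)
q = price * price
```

Transformed code:
q = items >= 19
if 26 <= 22:
    record(q)
q -= 27 + price
delta = []
for v in items:
    delta.append(price)
delta = delta * 13
process(delta)
q = price * price

6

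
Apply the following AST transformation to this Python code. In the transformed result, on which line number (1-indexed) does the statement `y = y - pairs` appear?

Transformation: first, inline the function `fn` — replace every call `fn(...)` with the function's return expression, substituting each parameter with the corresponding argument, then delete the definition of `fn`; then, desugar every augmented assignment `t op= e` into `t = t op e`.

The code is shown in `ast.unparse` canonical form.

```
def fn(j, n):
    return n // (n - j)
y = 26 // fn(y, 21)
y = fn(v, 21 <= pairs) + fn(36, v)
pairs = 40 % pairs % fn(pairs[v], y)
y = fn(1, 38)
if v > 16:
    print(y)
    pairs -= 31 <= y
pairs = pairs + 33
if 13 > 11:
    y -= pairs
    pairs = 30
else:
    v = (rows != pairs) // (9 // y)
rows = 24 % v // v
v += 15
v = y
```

10

Transformed code:
y = 26 // (21 // (21 - y))
y = (21 <= pairs) // ((21 <= pairs) - v) + v // (v - 36)
pairs = 40 % pairs % (y // (y - pairs[v]))
y = 38 // (38 - 1)
if v > 16:
    print(y)
    pairs = pairs - (31 <= y)
pairs = pairs + 33
if 13 > 11:
    y = y - pairs
    pairs = 30
else:
    v = (rows != pairs) // (9 // y)
rows = 24 % v // v
v = v + 15
v = y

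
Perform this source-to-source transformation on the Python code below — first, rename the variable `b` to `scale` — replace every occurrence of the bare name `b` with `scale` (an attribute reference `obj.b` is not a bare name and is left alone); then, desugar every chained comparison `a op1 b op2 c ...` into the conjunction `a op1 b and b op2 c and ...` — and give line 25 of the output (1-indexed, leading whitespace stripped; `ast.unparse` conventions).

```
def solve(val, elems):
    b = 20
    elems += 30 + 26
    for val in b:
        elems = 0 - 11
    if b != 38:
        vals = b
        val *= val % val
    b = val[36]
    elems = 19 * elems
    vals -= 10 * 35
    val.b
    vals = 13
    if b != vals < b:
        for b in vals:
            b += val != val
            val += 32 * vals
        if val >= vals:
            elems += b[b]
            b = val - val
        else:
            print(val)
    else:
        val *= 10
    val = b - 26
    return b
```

Transformed code:
def solve(val, elems):
    scale = 20
    elems += 30 + 26
    for val in scale:
        elems = 0 - 11
    if scale != 38:
        vals = scale
        val *= val % val
    scale = val[36]
    elems = 19 * elems
    vals -= 10 * 35
    val.b
    vals = 13
    if scale != vals and vals < scale:
        for scale in vals:
            scale += val != val
            val += 32 * vals
        if val >= vals:
            elems += scale[scale]
            scale = val - val
        else:
            print(val)
    else:
        val *= 10
    val = scale - 26
    return scale

val = scale - 26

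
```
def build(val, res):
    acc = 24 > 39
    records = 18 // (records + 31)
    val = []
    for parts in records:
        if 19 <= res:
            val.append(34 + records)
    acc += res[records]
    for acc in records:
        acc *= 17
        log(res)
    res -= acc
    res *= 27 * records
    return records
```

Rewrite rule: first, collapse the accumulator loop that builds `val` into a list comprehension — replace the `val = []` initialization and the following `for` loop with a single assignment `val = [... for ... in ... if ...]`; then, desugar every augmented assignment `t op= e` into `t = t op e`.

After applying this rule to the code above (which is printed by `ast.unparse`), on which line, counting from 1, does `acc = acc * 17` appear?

Transformed code:
def build(val, res):
    acc = 24 > 39
    records = 18 // (records + 31)
    val = [34 + records for parts in records if 19 <= res]
    acc = acc + res[records]
    for acc in records:
        acc = acc * 17
        log(res)
    res = res - acc
    res = res * (27 * records)
    return records

7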